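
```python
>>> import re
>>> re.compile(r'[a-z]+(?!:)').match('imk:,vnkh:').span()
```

(0, 2)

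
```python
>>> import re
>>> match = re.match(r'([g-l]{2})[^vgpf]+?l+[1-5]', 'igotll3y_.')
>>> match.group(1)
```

'ig'

Pattern: exactly 2 of a character in [g-l] (captured); then one or more of any character except [vgpf] (lazy), then one or more of the literal 'l', then a character in [1-5].
With `match`, the pattern is implicitly anchored at the beginning.
The match spans [0:7] → 'igotll3'.
Captured: group 1 = 'ig'.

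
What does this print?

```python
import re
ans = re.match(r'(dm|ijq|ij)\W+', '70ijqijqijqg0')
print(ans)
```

`re.match` won't scan ahead — the pattern has to work from the very first character.
Here position 0 doesn't satisfy it, so the call returns None.

None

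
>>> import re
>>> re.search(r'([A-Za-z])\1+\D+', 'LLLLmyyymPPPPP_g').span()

(0, 16)

After group 1 captures some text, `\1` only succeeds where that same text appears again.
`search` walks the string left to right and returns the first match it finds.
The match spans [0:16] → 'LLLLmyyymPPPPP_g'.
Captured: group 1 = 'L'.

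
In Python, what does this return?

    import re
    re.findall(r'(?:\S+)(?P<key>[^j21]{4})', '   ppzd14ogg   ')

['g   ']

The pattern matches one or more of a non-whitespace character (non-capturing group); then exactly 4 of any character except [j21] (captured as 'key').
Walking the string: at [3:15] match 'ppzd14ogg   ', group 1 = 'g   '.
Because there's exactly one group, `findall` drops the full match and keeps group 1 from the one hit.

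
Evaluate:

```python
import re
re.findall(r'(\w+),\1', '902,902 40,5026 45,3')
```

A backreference is literal: `\1` must see the identical characters the first group matched.
Matches: at [0:7] match '902,902', group 1 = '902'.
`findall` collects group 1 from the one match (1 total).

['902']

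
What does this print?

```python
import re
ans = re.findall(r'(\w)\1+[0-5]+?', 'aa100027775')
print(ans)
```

['a', '0', '7']

After group 1 captures some text, `\1` only succeeds where that same text appears again.
Matches: at [0:3] match 'aa1', group 1 = 'a'; at [3:7] match '0002', group 1 = '0'; at [7:11] match '7775', group 1 = '7'.
Because there's exactly one group, `findall` drops the full match and keeps group 1 from each hit.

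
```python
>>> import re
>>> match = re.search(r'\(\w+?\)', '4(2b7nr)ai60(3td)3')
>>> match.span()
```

(1, 8)

The match spans [1:8] → '(2b7nr)'.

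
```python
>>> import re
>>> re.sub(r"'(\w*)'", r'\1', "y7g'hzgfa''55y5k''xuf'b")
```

'y7ghzgfa55y5kxufb'

`\1` in the replacement pulls in group 1's text for each match.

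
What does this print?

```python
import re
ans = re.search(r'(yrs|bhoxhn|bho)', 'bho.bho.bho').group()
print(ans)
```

`re.search` tries every starting position until one works.
The match spans [0:3] → 'bho'.
Captured: group 1 = 'bho'.

bho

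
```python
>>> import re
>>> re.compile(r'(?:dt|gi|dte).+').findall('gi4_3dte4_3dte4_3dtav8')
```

No capturing groups, so `findall` returns the 1 full match string.

['gi4_3dte4_3dte4_3dtav8']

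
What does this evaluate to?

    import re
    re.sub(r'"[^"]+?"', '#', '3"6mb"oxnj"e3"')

`sub` substitutes '#' at each match site.

'3#oxnj#'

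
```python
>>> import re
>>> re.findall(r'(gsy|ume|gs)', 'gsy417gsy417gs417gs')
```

['gsy', 'gsy', 'gs', 'gs']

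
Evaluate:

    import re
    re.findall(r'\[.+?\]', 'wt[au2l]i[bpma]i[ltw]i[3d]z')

With the lazy modifier that quantifier settles for the fewest repetitions that let the rest of the pattern succeed (the atoms after it are unaffected and can still be greedy).
Scanning left to right: at [2:8] → '[au2l]'; at [9:15] → '[bpma]'; at [16:21] → '[ltw]'; at [22:26] → '[3d]'.
`findall` yields the raw match text (4 of them) because the pattern has no groups.

['[au2l]', '[bpma]', '[ltw]', '[3d]']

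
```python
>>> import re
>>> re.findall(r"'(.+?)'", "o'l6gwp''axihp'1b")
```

A non-greedy quantifier consumes as few characters as it can — just enough that the remainder of the pattern still matches from where it stops; whatever follows it matches normally.
Matches: at [1:8] match "'l6gwp'", group 1 = 'l6gwp'; at [8:15] match "'axihp'", group 1 = 'axihp'.
Because there's exactly one group, `findall` drops the full match and keeps group 1 from each hit.

['l6gwp', 'axihp']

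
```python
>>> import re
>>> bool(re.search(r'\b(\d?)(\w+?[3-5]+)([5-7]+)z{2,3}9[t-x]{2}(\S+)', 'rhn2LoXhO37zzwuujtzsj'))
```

Pattern: a word boundary (`\b`, zero-width); then optionally a digit (captured); then one or more of a word character (lazy), then one or more of a character in [3-5] (captured); then one or more of a character in [5-7] (captured); then 2 to 3 of the literal 'z', then the literal '9', then exactly 2 of a character in [t-x]; then one or more of a non-whitespace character (captured).
`search` walks the string left to right and returns the first match it finds.
Here nothing in the string fits, so the call returns None, and `bool(None)` is False.

False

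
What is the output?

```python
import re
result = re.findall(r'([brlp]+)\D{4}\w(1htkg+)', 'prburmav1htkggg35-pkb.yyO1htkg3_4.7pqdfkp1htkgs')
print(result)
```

Pattern: one or more of one of [brlp] (captured); then exactly 4 of a non-digit, then a word character; then the literal '1ht', then the literal 'k', then one or more of the literal 'g' (captured).
Matches: at [0:15] match 'prburmav1htkggg', groups = ('prb', '1htkggg'); at [35:46] match 'pqdfkp1htkg', groups = ('p', '1htkg').
Multiple groups make `findall` return tuples — one 2-tuple for each match.

[('prb', '1htkggg'), ('p', '1htkg')]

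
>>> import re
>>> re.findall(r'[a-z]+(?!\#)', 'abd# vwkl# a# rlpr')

The negative lookahead/lookbehind blocks any match where the forbidden context is present.
Since nothing is captured, `findall` lists the 3 matched substrings directly.

['ab', 'vwk', 'rlpr']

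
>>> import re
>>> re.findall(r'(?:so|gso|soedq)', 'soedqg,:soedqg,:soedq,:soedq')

['so', 'so', 'so', 'so']

Branches in `(...|...)` are attempted left-to-right; the first branch that allows the whole pattern to succeed is taken.
Walking the string: at [0:2] → 'so'; at [8:10] → 'so'; at [16:18] → 'so'; at [23:25] → 'so'.
No capturing groups, so `findall` returns the 4 full match strings.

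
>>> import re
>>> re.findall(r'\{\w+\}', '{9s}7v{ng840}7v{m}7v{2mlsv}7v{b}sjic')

Since nothing is captured, `findall` lists the 5 matched substrings directly.

['{9s}', '{ng840}', '{m}', '{2mlsv}', '{b}']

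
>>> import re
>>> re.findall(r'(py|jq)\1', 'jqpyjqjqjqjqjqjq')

A backreference is literal: `\1` must see the identical characters the first group matched.
Matches: at [4:8] match 'jqjq', group 1 = 'jq'; at [8:12] match 'jqjq', group 1 = 'jq'; at [12:16] match 'jqjq', group 1 = 'jq'.
`findall` collects group 1 from each match (3 total).

['jq', 'jq', 'jq']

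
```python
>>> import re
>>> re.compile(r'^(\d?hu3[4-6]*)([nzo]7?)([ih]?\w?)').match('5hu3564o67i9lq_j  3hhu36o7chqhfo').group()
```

'5hu3564o6'

`re.match` won't scan ahead — the pattern has to work from the very first character.
The match spans [0:9] → '5hu3564o6'.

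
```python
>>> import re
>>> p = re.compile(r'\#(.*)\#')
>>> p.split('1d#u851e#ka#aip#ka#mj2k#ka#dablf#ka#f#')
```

With a capturing group present, the delimiter's captured portion is kept in the result list.

['1d', 'u851e#ka#aip#ka#mj2k#ka#dablf#ka#f', '']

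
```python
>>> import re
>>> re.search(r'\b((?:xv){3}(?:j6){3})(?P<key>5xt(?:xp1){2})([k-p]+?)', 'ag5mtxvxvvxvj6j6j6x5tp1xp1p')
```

None

Pattern: a word boundary (`\b`, zero-width); then the literal 'xv' repeated 3 times, then the literal 'j6' repeated 3 times (captured); then the literal '5xt', then the literal 'xp1' repeated 2 times (captured as 'key'); then one or more of a character in [k-p] (lazy) (captured).
Unlike `match`, `search` isn't anchored — it looks for the pattern anywhere in the string.
Here no position works, so the call returns None.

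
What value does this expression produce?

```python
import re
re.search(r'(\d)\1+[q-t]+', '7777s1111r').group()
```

'7777s'

A backreference is literal: `\1` must see the identical characters the first group matched.
The match spans [0:5] → '7777s'.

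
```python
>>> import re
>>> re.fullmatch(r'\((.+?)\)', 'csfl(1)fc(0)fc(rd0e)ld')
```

None

`fullmatch` succeeds only if the pattern covers the string from start to end.
Here the string isn't matched end-to-end, so the call returns None.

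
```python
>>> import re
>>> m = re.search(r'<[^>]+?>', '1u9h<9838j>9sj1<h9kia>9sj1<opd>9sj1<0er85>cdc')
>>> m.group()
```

'<9838j>'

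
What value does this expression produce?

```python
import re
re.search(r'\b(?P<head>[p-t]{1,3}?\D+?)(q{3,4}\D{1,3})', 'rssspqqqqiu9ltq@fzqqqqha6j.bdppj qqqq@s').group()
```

'rssspqqqqiu'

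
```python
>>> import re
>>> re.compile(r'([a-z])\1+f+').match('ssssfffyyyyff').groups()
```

`\1` is not a pattern — it's the concrete string captured by group 1, re-applied verbatim.
`re.match` won't scan ahead — the pattern has to work from the very first character.
The match spans [0:7] → 'ssssfff'.
Captured: group 1 = 's'.

('s',)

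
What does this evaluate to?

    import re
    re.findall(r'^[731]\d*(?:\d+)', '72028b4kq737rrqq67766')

['72028']

This matches anchored at the start of the string; then one of [731], then zero or more of a digit; then one or more of a digit (non-capturing group).
Scanning left to right: at [0:5] → '72028'.
No capturing groups, so `findall` returns the 1 full match string.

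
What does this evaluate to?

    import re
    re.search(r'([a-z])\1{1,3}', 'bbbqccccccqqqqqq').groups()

('b',)

After group 1 captures some text, `\1` only succeeds where that same text appears again.
`re.search` tries every starting position until one works.
The match spans [0:3] → 'bbb'.
Captured: group 1 = 'b'.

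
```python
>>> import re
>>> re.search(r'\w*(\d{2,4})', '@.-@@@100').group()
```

'100'

Pattern: zero or more of a word character; then 2 to 4 of a digit (captured).
Unlike `match`, `search` isn't anchored — it looks for the pattern anywhere in the string.
The match spans [6:9] → '100'.
Captured: group 1 = '00'.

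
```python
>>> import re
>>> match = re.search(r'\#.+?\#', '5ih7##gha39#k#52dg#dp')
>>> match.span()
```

The match spans [4:12] → '##gha39#'.

(4, 12)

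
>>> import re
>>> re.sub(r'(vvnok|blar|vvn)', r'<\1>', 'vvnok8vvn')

'<vvnok>8<vvn>'

Branches in `(...|...)` are attempted left-to-right; the first branch that allows the whole pattern to succeed is taken.
Matches: at [0:5] → 'vvnok'; at [6:9] → 'vvn'.
The replacement refers to a captured group, so each match is rewritten using its own captured text.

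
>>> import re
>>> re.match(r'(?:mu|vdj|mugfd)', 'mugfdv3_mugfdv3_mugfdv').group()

'mu'

`|` is ordered: at each position the engine commits to the first alternative that works.
`re.match` only tries the pattern at the start of the string.
The match spans [0:2] → 'mu'.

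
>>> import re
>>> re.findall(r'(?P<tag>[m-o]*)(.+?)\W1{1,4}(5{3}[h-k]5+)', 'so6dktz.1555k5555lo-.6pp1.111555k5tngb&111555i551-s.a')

With the lazy modifier that quantifier settles for the fewest repetitions that let the rest of the pattern succeed (the atoms after it are unaffected and can still be greedy).
3 groups means each result is a tuple of 3 captured strings — 3 here.

[('', 'so6dktz', '555k5555'), ('', 'lo-.6pp1', '555k5'), ('', 'tngb', '555i55')]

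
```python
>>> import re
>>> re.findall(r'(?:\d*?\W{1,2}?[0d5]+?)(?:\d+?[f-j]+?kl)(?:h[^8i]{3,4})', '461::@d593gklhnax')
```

The pattern matches zero or more of a digit (lazy), then 1 to 2 of a non-word character (lazy), then one or more of one of [0d5] (lazy) (non-capturing group); then one or more of a digit (lazy), then one or more of a character in [f-j] (lazy), then the literal 'kl' (non-capturing group); then the literal 'h', then 3 to 4 of any character except [8i] (non-capturing group).
Scanning left to right: at [4:17] → ':@d593gklhnax'.
Since nothing is captured, `findall` lists the 1 matched substring directly.

[':@d593gklhnax']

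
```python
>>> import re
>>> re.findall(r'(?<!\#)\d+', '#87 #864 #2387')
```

A negative assertion filters positions out without eating any characters.
Scanning left to right: at [2:3] → '7'; at [6:8] → '64'; at [11:14] → '387'.
With no groups in the pattern, `findall` gives back each whole match — 3 here.

['7', '64', '387']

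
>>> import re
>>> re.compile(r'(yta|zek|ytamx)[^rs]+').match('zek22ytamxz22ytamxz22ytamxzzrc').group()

`re.match` won't scan ahead — the pattern has to work from the very first character.
The match spans [0:28] → 'zek22ytamxz22ytamxz22ytamxzz'.

'zek22ytamxz22ytamxz22ytamxzz'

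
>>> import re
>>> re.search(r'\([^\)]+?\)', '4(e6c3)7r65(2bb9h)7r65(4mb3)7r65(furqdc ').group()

'(e6c3)'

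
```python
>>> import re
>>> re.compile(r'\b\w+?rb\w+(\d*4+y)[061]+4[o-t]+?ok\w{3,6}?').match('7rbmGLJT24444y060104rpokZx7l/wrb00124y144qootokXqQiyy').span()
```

(0, 27)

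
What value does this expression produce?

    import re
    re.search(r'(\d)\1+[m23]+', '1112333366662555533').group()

The backreference `\1` re-matches whatever the first group consumed, character for character.
The match spans [0:8] → '11123333'.

'11123333'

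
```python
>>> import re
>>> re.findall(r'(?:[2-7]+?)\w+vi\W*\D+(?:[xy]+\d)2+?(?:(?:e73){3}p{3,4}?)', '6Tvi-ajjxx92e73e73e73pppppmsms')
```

['6Tvi-ajjxx92e73e73e73ppp']

Pattern: one or more of a character in [2-7] (lazy) (non-capturing group); then one or more of a word character, then the literal 'vi', then zero or more of a non-word character; then one or more of a non-digit; then one or more of one of [xy], then a digit (non-capturing group); then one or more of a literal '2' (lazy); then the literal 'e73' repeated 3 times, then 3 to 4 of the literal 'p' (lazy) (non-capturing group).
Lazy quantifiers expand one character at a time until the remainder of the pattern can match.
Scanning left to right: at [0:24] → '6Tvi-ajjxx92e73e73e73ppp'.
No capturing groups, so `findall` returns the 1 full match string.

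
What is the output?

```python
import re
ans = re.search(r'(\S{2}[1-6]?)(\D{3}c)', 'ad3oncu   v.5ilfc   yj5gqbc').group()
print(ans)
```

v.5ilfc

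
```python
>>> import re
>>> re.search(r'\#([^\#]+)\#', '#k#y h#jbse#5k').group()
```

`search` walks the string left to right and returns the first match it finds.
The match spans [0:3] → '#k#'.
Captured: group 1 = 'k'.

'#k#'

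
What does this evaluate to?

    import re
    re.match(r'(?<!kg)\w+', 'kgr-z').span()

(0, 3)

`re.match` won't scan ahead — the pattern has to work from the very first character.
The match spans [0:3] → 'kgr'.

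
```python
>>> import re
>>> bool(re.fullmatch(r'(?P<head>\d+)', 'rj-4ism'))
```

The pattern matches one or more of a digit (captured as 'head').
`re.fullmatch` requires the pattern to consume the entire string.
Here the string isn't matched end-to-end, so the call returns None, and `bool(None)` is False.

False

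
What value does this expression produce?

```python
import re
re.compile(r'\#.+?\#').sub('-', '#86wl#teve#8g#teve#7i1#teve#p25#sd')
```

'-teve-teve-teve-sd'

Each match is replaced by '-'.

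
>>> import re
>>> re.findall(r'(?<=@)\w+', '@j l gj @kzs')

['j', 'kzs']

Lookahead/lookbehind check context without consuming it, so the matched span excludes the asserted characters.
Matches: at [1:2] → 'j'; at [9:12] → 'kzs'.
With no groups in the pattern, `findall` gives back each whole match — 2 here.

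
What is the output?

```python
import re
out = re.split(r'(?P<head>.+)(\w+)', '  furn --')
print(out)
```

['', '  fur', 'n', ' --']

The pattern matches one or more of any character (captured as 'head'); then one or more of a word character (captured).
`re.split` interleaves the captured-group text with the surrounding fragments.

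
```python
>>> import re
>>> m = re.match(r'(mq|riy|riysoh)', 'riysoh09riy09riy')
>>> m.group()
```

`|` is ordered: at each position the engine commits to the first alternative that works.
`re.match` only tries the pattern at the start of the string.
The match spans [0:3] → 'riy'.
Captured: group 1 = 'riy'.

'riy'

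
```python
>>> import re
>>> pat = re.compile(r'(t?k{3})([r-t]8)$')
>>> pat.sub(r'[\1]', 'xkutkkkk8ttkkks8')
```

The pattern matches optionally a literal 't', then exactly 3 of a literal 'k' (captured); then a character in [r-t], then a literal '8' (captured); then anchored at the end.
Each match is replaced using the text its own group 1 captured.

'xkutkkkk8t[tkkk]'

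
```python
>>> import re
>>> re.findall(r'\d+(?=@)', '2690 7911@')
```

Because the assertion is zero-width, the text it checks is not consumed and won't appear in the result.
Since nothing is captured, `findall` lists the 1 matched substring directly.

['7911']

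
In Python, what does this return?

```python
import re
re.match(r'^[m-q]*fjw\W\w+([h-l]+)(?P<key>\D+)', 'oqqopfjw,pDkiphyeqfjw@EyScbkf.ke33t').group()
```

'oqqopfjw,pDkiphyeqfjw@EyScbkf.ke'

This matches anchored at the start of the string; then zero or more of a character in [m-q]; then the literal 'fjw', then a non-word character, then one or more of a word character; then one or more of a character in [h-l] (captured); then one or more of a non-digit (captured as 'key').
`re.match` only tries the pattern at the start of the string.
The match spans [0:32] → 'oqqopfjw,pDkiphyeqfjw@EyScbkf.ke'.
Captured: group 1 = 'j', group 2 = 'w@EyScbkf.ke'.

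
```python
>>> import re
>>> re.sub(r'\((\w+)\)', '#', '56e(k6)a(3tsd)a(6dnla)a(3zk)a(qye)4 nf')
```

Every occurrence is swapped for '#'.

'56e#a#a#a#a#4 nf'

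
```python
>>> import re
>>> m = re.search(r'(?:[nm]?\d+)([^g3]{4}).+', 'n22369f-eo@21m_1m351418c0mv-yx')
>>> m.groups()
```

Pattern: optionally one of [nm], then one or more of a digit (non-capturing group); then exactly 4 of any character except [g3] (captured); then one or more of any character.
`search` walks the string left to right and returns the first match it finds.
The match spans [0:30] → 'n22369f-eo@21m_1m351418c0mv-yx'.
Captured: group 1 = 'f-eo'.

('f-eo',)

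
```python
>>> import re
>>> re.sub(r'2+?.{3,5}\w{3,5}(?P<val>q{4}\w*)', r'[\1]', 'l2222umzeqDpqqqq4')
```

'l[qqqq4]'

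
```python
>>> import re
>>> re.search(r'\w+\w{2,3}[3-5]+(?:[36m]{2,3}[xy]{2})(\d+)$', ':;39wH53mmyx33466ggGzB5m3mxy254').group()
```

Pattern: one or more of a word character, then 2 to 3 of a word character; then one or more of a character in [3-5]; then 2 to 3 of one of [36m], then exactly 2 of one of [xy] (non-capturing group); then one or more of a digit (captured); then anchored at the end.
Unlike `match`, `search` isn't anchored — it looks for the pattern anywhere in the string.
The match spans [2:31] → '39wH53mmyx33466ggGzB5m3mxy254'.
Captured: group 1 = '254'.

'39wH53mmyx33466ggGzB5m3mxy254'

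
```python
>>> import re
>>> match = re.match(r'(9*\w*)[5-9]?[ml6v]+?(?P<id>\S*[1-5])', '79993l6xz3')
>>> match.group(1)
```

'79993l'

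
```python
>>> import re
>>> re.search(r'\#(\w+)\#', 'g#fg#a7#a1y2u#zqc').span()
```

(1, 5)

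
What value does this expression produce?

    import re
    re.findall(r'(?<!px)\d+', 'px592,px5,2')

The negative lookahead/lookbehind blocks any match where the forbidden context is present.
`findall` yields the raw match text (2 of them) because the pattern has no groups.

['92', '2']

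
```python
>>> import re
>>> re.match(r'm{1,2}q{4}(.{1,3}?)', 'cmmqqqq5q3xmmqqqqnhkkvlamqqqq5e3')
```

None

`re.match` only tries the pattern at the start of the string.
Here position 0 doesn't satisfy it, so the call returns None.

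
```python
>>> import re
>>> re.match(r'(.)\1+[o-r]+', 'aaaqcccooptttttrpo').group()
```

'aaaq'

After group 1 captures some text, `\1` only succeeds where that same text appears again.
With `match`, the pattern is implicitly anchored at the beginning.
The match spans [0:4] → 'aaaq'.
Captured: group 1 = 'a'.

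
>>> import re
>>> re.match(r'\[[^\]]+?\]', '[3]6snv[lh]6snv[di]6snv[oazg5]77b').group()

'[3]'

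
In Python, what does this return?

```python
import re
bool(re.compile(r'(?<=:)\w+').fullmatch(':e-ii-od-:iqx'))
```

False

`re.fullmatch` requires the pattern to consume the entire string.
Here the pattern can't cover the whole string, so the call returns None, and `bool(None)` is False.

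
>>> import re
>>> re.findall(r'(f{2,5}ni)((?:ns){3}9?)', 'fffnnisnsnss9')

With 2 capturing groups, `findall` returns a 2-tuple per match.
Nothing in the string satisfies the pattern, so the list is empty.

[]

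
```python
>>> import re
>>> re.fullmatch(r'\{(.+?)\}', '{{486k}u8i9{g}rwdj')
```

None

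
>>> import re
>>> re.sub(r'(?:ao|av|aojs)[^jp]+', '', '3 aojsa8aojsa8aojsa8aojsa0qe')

'3 jsa8jsa0qe'

Matches: at [2:10] → 'aojsa8ao'; at [14:22] → 'aojsa8ao'.
`sub` substitutes '' at each match site.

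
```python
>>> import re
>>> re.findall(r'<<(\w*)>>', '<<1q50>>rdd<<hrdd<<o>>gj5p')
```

['1q50', 'o']

Scanning left to right: at [0:8] match '<<1q50>>', group 1 = '1q50'; at [17:22] match '<<o>>', group 1 = 'o'.
One capturing group, so `findall` returns just the captured substring from each match — 2 in all.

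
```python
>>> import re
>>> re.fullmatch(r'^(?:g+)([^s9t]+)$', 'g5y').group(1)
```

'5y'

The pattern matches anchored at the start of the string; then one or more of a literal 'g' (non-capturing group); then one or more of any character except [s9t] (captured); then anchored at the end.
`re.fullmatch` requires the pattern to consume the entire string.
The match spans [0:3] → 'g5y'.
Captured: group 1 = '5y'.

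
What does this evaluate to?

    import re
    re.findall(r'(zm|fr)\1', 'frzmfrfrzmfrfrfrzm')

`\1` has to match the exact text group 1 already captured.
Walking the string: at [4:8] match 'frfr', group 1 = 'fr'; at [10:14] match 'frfr', group 1 = 'fr'.
`findall` collects group 1 from each match (2 total).

['fr', 'fr']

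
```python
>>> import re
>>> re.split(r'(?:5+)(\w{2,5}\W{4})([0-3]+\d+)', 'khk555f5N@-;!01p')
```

['khk', 'f5N@-;!', '01', 'p']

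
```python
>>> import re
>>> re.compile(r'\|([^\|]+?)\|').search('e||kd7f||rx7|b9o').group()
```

`re.search` scans for the first position where the pattern succeeds.
The match spans [2:8] → '|kd7f|'.
Captured: group 1 = 'kd7f'.

'|kd7f|'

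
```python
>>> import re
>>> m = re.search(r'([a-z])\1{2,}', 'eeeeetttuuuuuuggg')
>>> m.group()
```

'eeeee'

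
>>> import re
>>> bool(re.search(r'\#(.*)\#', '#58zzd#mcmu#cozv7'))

True

The match spans [0:12] → '#58zzd#mcmu#'.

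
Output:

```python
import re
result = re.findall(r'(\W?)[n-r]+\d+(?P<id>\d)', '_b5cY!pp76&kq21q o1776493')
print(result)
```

[('!', '6'), ('', '1'), (' ', '3')]

`findall` packs the 2 group values into a tuple for every match.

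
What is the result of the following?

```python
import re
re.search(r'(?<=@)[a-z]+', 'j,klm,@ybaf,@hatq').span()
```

(7, 11)

The positive lookaround only admits positions where the adjacent text matches; those characters stay outside the span.
`re.search` tries every starting position until one works.
The match spans [7:11] → 'ybaf'.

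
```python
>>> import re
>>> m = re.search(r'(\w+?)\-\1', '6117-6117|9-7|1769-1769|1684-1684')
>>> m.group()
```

`\1` has to match the exact text group 1 already captured.
The match spans [0:9] → '6117-6117'.

'6117-6117'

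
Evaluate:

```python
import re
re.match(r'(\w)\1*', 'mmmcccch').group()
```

'mmm'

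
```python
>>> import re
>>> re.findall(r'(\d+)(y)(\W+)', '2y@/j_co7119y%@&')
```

The pattern matches one or more of a digit (captured); then a literal 'y' (captured); then one or more of a non-word character (captured).
Walking the string: at [0:4] match '2y@/', groups = ('2', 'y', '@/'); at [8:16] match '7119y%@&', groups = ('7119', 'y', '%@&').
Multiple groups make `findall` return tuples — one 3-tuple for each match.

[('2', 'y', '@/'), ('7119', 'y', '%@&')]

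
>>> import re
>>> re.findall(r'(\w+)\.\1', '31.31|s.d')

`\1` is not a pattern — it's the concrete string captured by group 1, re-applied verbatim.
Matches: at [0:5] match '31.31', group 1 = '31'.
With a single group, `findall` returns only what that group captured — 1 item.

['31']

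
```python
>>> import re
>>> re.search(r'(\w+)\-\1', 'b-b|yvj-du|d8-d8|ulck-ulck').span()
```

A backreference is literal: `\1` must see the identical characters the first group matched.
Unlike `match`, `search` isn't anchored — it looks for the pattern anywhere in the string.
The match spans [0:3] → 'b-b'.
Captured: group 1 = 'b'.

(0, 3)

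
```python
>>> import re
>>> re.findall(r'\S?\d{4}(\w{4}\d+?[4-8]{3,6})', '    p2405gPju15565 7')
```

This matches optionally a non-whitespace character, then exactly 4 of a digit; then exactly 4 of a word character, then one or more of a digit (lazy), then 3 to 6 of a character in [4-8] (captured).
One capturing group, so `findall` returns just the captured substring from the one match — 1 in all.

['gPju15565']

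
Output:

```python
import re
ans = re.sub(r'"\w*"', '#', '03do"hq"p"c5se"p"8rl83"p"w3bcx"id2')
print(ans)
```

03do#p#p#p#id2

Each match is replaced by '#'.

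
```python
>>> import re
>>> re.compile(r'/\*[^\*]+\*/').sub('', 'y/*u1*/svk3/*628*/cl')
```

'ysvk3cl'

Matches: at [1:7] → '/*u1*/'; at [11:18] → '/*628*/'.
Every occurrence is swapped for ''.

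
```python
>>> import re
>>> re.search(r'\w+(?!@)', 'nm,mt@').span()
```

(0, 2)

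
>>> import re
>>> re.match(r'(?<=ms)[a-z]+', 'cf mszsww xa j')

None

The positive lookaround only admits positions where the adjacent text matches; those characters stay outside the span.
With `match`, the pattern is implicitly anchored at the beginning.
Here the pattern fails at index 0, so the call returns None.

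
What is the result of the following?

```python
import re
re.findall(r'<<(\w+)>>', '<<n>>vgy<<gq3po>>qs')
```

['n', 'gq3po']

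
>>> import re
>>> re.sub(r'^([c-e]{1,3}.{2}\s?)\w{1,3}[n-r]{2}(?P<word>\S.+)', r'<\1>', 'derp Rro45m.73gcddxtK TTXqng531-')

The pattern matches anchored at the start of the string; then 1 to 3 of a character in [c-e], then exactly 2 of any character, then optionally whitespace (captured); then 1 to 3 of a word character, then exactly 2 of a character in [n-r]; then a non-whitespace character, then one or more of any character (captured as 'word').
Matches: at [0:32] → 'derp Rro45m.73gcddxtK TTXqng531-'.
Each match is replaced using the text its own group 1 captured.

'<derp >'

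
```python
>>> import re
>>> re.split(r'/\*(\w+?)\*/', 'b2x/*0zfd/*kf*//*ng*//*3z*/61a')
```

Matches to split on: at [9:15] → '/*kf*/'; at [15:21] → '/*ng*/'; at [21:27] → '/*3z*/'.
Because the pattern has a capturing group, `split` also inserts each captured text between the pieces.

['b2x/*0zfd', 'kf', '', 'ng', '', '3z', '61a']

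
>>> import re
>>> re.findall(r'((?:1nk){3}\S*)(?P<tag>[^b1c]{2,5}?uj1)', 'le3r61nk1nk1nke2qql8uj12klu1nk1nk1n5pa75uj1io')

[('1nk1nk1nke2qql8uj12klu1nk1nk1n5pa', '75uj1')]

Pattern: the literal '1nk' repeated 3 times, then zero or more of a non-whitespace character (captured); then 2 to 5 of any character except [b1c] (lazy), then the literal 'uj1' (captured as 'tag').
`findall` packs the 2 group values into a tuple for every match.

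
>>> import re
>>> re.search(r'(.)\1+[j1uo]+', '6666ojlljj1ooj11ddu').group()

'6666oj'

The backreference `\1` re-matches whatever the first group consumed, character for character.
The match spans [0:6] → '6666oj'.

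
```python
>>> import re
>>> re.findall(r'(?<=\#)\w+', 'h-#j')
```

['j']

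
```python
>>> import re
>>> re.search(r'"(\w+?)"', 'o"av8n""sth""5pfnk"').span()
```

(1, 7)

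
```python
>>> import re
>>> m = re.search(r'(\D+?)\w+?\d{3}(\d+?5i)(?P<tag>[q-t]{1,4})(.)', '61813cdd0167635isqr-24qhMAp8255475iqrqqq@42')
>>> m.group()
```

'cdd0167635isqr-'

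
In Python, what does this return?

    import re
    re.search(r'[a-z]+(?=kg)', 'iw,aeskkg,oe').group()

'aesk'

The positive lookaround only admits positions where the adjacent text matches; those characters stay outside the span.
The match spans [3:7] → 'aesk'.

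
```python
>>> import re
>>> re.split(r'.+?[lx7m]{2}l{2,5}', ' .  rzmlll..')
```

['', '..']

Pattern: one or more of any character (lazy); then exactly 2 of one of [lx7m], then 2 to 5 of the literal 'l'.
`split` removes every match and returns the 2 fragments in between.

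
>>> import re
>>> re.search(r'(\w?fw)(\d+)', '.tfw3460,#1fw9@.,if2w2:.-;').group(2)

'3460'

The pattern matches optionally a word character, then the literal 'fw' (captured); then one or more of a digit (captured).
`re.search` tries every starting position until one works.
The match spans [1:8] → 'tfw3460'.
Captured: group 1 = 'tfw', group 2 = '3460'.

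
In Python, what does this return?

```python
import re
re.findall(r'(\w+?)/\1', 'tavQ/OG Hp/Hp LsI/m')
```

The backreference `\1` re-matches whatever the first group consumed, character for character.
Scanning left to right: at [8:13] match 'Hp/Hp', group 1 = 'Hp'.
One capturing group, so `findall` returns just the captured substring from the one match — 1 in all.

['Hp']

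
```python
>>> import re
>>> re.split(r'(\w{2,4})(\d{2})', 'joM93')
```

Pattern: 2 to 4 of a word character (captured); then exactly 2 of a digit (captured).
Matches to split on: at [0:5] → 'joM93'.
Because the pattern has a capturing group, `split` also inserts each captured text between the pieces.

['', 'joM', '93', '']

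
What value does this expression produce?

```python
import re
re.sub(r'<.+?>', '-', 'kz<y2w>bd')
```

`sub` substitutes '-' at each match site.

'kz-bd'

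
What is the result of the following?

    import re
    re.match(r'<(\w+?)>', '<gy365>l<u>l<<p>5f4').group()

'<gy365>'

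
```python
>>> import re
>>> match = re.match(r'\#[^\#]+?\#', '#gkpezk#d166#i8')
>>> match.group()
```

'#gkpezk#'

With `match`, the pattern is implicitly anchored at the beginning.
The match spans [0:8] → '#gkpezk#'.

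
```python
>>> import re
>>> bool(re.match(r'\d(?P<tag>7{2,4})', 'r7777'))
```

False

This matches a digit; then 2 to 4 of a literal '7' (captured as 'tag').
With `match`, the pattern is implicitly anchored at the beginning.
Here position 0 doesn't satisfy it, so the call returns None, and `bool(None)` is False.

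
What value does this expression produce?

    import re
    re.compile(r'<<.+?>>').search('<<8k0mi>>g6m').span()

The match spans [0:9] → '<<8k0mi>>'.

(0, 9)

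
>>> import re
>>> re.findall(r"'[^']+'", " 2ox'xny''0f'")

["'xny'", "'0f'"]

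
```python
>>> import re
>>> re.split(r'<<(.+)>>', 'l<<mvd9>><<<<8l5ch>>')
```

Matches to split on: at [1:20] → '<<mvd9>><<<<8l5ch>>'.
The group in the pattern means `split` returns the separators' captures alongside the pieces.

['l', 'mvd9>><<<<8l5ch', '']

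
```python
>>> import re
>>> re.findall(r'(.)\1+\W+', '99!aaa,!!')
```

['9', 'a']

`\1` has to match the exact text group 1 already captured.
Walking the string: at [0:3] match '99!', group 1 = '9'; at [3:9] match 'aaa,!!', group 1 = 'a'.
One capturing group, so `findall` returns just the captured substring from each match — 2 in all.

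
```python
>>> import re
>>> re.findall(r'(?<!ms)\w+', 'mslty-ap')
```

`(?!…)`/`(?<!…)` only lets a position through if the neighbouring text does NOT match; no characters are consumed.
Since nothing is captured, `findall` lists the 2 matched substrings directly.

['mslty', 'ap']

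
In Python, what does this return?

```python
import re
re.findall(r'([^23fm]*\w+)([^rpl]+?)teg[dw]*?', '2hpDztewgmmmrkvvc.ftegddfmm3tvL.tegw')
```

A non-greedy quantifier consumes as few characters as it can — just enough that the remainder of the pattern still matches from where it stops; whatever follows it matches normally.
Multiple groups make `findall` return tuples — one 2-tuple for each match.

[('2hpDztewgmmmrkvvc', '.f'), ('ddfmm3tvL', '.')]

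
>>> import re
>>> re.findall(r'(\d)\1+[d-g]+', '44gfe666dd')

['4', '6']

A backreference is literal: `\1` must see the identical characters the first group matched.
Scanning left to right: at [0:5] match '44gfe', group 1 = '4'; at [5:10] match '666dd', group 1 = '6'.
`findall` collects group 1 from each match (2 total).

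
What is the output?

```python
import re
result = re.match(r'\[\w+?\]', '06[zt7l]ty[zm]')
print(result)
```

None

`re.match` only tries the pattern at the start of the string.
Here the pattern fails at index 0, so the call returns None.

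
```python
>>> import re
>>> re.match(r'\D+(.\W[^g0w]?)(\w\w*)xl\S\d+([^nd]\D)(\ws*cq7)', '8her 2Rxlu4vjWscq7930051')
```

This matches one or more of a non-digit; then any character, then a non-word character, then optionally any character except [g0w] (captured); then a word character, then zero or more of a word character (captured); then the literal 'xl', then a non-whitespace character, then one or more of a digit; then any character except [nd], then a non-digit (captured); then a word character, then zero or more of a literal 's', then the literal 'cq7' (captured).
`re.match` won't scan ahead — the pattern has to work from the very first character.
Here position 0 doesn't satisfy it, so the call returns None.

None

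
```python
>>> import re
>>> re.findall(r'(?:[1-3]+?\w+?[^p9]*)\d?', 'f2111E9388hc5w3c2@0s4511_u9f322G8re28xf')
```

Pattern: one or more of a character in [1-3] (lazy), then one or more of a word character (lazy), then zero or more of any character except [p9] (non-capturing group); then optionally a digit.
Walking the string: at [1:7] → '2111E9'; at [7:27] → '388hc5w3c2@0s4511_u9'; at [28:39] → '322G8re28xf'.
No capturing groups, so `findall` returns the 3 full match strings.

['2111E9', '388hc5w3c2@0s4511_u9', '322G8re28xf']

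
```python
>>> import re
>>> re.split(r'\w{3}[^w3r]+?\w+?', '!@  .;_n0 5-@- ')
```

This matches exactly 3 of a word character, then one or more of any character except [w3r] (lazy); then one or more of a word character (lazy).
Each match becomes a cut point; 2 segments remain.

['!@  .;', '-@- ']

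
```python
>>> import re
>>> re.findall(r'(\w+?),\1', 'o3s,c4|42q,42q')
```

['42q']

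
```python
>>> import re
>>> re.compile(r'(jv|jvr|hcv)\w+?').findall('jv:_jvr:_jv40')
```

['jv', 'jv']

Walking the string: at [4:7] match 'jvr', group 1 = 'jv'; at [9:12] match 'jv4', group 1 = 'jv'.
`findall` collects group 1 from each match (2 total).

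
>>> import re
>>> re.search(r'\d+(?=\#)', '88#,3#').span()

The `(?=…)`/`(?<=…)` assertion just peeks at neighbouring text; it doesn't advance the match position.
The match spans [0:2] → '88'.

(0, 2)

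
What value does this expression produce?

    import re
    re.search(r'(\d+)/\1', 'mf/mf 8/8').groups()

('8',)

After group 1 captures some text, `\1` only succeeds where that same text appears again.
`re.search` scans for the first position where the pattern succeeds.
The match spans [6:9] → '8/8'.
Captured: group 1 = '8'.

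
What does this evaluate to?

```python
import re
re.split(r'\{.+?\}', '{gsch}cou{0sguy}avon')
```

['', 'cou', 'avon']

Matches to split on: at [0:6] → '{gsch}'; at [9:16] → '{0sguy}'.
`split` removes every match and returns the 3 fragments in between.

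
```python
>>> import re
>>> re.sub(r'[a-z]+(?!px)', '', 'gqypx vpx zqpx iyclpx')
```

'   '

The negative lookaround is zero-width — it rules out positions where the adjacent text would match, without consuming anything.
Each match is replaced by ''.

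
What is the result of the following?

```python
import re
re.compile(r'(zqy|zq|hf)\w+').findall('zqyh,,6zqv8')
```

['zqy', 'zq']

Alternation isn't longest-match — the leftmost alternative that fits at this position is chosen.
Scanning left to right: at [0:4] match 'zqyh', group 1 = 'zqy'; at [7:11] match 'zqv8', group 1 = 'zq'.
With a single group, `findall` returns only what that group captured — 2 items.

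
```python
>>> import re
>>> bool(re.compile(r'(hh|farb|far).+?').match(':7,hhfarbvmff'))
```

`re.match` won't scan ahead — the pattern has to work from the very first character.
Here the pattern fails at index 0, so the call returns None, and `bool(None)` is False.

False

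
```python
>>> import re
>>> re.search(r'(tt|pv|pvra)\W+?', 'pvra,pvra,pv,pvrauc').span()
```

The match spans [0:5] → 'pvra,'.

(0, 5)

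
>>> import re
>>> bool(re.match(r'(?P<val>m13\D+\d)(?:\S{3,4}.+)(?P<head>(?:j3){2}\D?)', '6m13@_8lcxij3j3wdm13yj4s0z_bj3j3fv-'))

False

Pattern: the literal 'm13', then one or more of a non-digit, then a digit (captured as 'val'); then 3 to 4 of a non-whitespace character, then one or more of any character (non-capturing group); then the literal 'j3' repeated 2 times, then optionally a non-digit (captured as 'head').
With `match`, the pattern is implicitly anchored at the beginning.
Here position 0 doesn't satisfy it, so the call returns None, and `bool(None)` is False.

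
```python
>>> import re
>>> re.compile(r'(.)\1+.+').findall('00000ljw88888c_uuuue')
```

A backreference is literal: `\1` must see the identical characters the first group matched.
Matches: at [0:20] match '00000ljw88888c_uuuue', group 1 = '0'.
One capturing group, so `findall` returns just the captured substring from the one match — 1 in all.

['0']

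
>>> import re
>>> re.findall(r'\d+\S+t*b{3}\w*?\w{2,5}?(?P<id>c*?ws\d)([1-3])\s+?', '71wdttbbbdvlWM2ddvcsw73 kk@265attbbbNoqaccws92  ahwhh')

Lazy quantifiers expand one character at a time until the remainder of the pattern can match.
2 groups means the one result is a tuple of 2 captured strings — 1 here.

[('ccws9', '2')]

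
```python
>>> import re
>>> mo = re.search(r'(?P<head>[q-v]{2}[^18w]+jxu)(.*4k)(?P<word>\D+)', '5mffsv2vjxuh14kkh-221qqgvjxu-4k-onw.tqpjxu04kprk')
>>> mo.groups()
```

('sv2vjxu', 'h14kkh-221qqgvjxu-4k-onw.tqpjxu04k', 'prk')

This matches exactly 2 of a character in [q-v], then one or more of any character except [18w], then the literal 'jxu' (captured as 'head'); then zero or more of any character, then the literal '4k' (captured); then one or more of a non-digit (captured as 'word').
`re.search` scans for the first position where the pattern succeeds.
The match spans [4:48] → 'sv2vjxuh14kkh-221qqgvjxu-4k-onw.tqpjxu04kprk'.
Captured: group 1 = 'sv2vjxu', group 2 = 'h14kkh-221qqgvjxu-4k-onw.tqpjxu04k', group 3 = 'prk'.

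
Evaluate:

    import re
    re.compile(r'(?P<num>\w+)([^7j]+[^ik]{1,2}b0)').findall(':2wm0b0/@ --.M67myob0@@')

[('2w', 'm0b0'), ('M67m', 'yob0')]

`findall` packs the 2 group values into a tuple for every match.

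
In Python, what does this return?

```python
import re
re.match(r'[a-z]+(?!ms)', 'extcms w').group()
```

'extcms'

`match` is anchored at position 0; if the pattern doesn't fit there, it returns None.
The match spans [0:6] → 'extcms'.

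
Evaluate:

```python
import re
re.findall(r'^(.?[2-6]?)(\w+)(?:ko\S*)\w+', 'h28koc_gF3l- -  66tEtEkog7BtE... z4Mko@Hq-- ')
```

The pattern matches anchored at the start of the string; then optionally any character, then optionally a character in [2-6] (captured); then one or more of a word character (captured); then the literal 'ko', then zero or more of a non-whitespace character (non-capturing group); then one or more of a word character.
2 groups means the one result is a tuple of 2 captured strings — 1 here.

[('h2', '8')]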